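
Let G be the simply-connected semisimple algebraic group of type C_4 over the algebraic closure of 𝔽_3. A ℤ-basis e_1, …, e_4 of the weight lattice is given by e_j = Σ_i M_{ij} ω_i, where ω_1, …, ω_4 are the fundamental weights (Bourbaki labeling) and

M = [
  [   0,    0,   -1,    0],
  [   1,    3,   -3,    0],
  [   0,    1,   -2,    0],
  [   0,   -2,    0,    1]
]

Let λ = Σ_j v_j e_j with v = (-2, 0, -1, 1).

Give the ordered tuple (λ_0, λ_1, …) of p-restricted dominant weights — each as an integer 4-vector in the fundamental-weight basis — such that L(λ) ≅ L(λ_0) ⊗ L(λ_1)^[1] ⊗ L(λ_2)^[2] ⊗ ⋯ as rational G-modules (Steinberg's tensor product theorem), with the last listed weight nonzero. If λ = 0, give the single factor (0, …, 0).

((1, 1, 2, 1),)

ω-coordinates c = M·v, v = (-2, 0, -1, 1):
  c_1 = 0*-2 + 0*0 + -1*-1 + 0*1 = 1
  c_2 = 1*-2 + 3*0 + -3*-1 + 0*1 = 1
  c_3 = 0*-2 + 1*0 + -2*-1 + 0*1 = 2
  c_4 = 0*-2 + -2*0 + 0*-1 + 1*1 = 1
p = 3; digits c_i = Σ_j d_{ij}·3^j, 0 ≤ d_{ij} < 3:
  c_1 = 1 = 1·3^0
  c_2 = 1 = 1·3^0
  c_3 = 2 = 2·3^0
  c_4 = 1 = 1·3^0
Factor λ_0 = (1, 1, 2, 1)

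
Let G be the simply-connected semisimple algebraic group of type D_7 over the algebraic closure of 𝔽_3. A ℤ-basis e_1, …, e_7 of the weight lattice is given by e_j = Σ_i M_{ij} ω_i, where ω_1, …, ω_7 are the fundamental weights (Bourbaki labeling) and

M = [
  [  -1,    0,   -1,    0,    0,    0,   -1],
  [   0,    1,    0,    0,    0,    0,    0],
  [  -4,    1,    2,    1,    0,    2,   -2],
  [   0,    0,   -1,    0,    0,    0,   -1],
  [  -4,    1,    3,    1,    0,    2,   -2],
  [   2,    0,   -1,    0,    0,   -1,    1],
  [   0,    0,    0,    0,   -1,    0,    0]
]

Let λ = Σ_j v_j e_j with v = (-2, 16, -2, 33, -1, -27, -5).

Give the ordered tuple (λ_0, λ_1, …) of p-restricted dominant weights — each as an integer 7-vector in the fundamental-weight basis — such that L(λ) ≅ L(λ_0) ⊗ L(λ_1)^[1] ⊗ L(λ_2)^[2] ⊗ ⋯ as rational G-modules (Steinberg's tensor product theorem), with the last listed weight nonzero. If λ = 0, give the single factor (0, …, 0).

((0, 1, 0, 1, 1, 2, 1), (0, 2, 0, 2, 2, 0, 0), (1, 1, 1, 0, 0, 2, 0))

Change of basis e → ω: c = M·v where v = (-2, 16, -2, 33, -1, -27, -5):
  c_1 = -1*-2 + 0*16 + -1*-2 + 0*33 + 0*-1 + 0*-27 + -1*-5 = 9
  c_2 = 0*-2 + 1*16 + 0*-2 + 0*33 + 0*-1 + 0*-27 + 0*-5 = 16
  c_3 = -4*-2 + 1*16 + 2*-2 + 1*33 + 0*-1 + 2*-27 + -2*-5 = 9
  c_4 = 0*-2 + 0*16 + -1*-2 + 0*33 + 0*-1 + 0*-27 + -1*-5 = 7
  c_5 = -4*-2 + 1*16 + 3*-2 + 1*33 + 0*-1 + 2*-27 + -2*-5 = 7
  c_6 = 2*-2 + 0*16 + -1*-2 + 0*33 + 0*-1 + -1*-27 + 1*-5 = 20
  c_7 = 0*-2 + 0*16 + 0*-2 + 0*33 + -1*-1 + 0*-27 + 0*-5 = 1
Expand coordinatewise in base 3:
  c_1 = 9 = 0·3^0 + 0·3^1 + 1·3^2
  c_2 = 16 = 1·3^0 + 2·3^1 + 1·3^2
  c_3 = 9 = 0·3^0 + 0·3^1 + 1·3^2
  c_4 = 7 = 1·3^0 + 2·3^1
  c_5 = 7 = 1·3^0 + 2·3^1
  c_6 = 20 = 2·3^0 + 0·3^1 + 2·3^2
  c_7 = 1 = 1·3^0
p-restricted factor λ_0 = (0, 1, 0, 1, 1, 2, 1)
p-restricted factor λ_1 = (0, 2, 0, 2, 2, 0, 0)
p-restricted factor λ_2 = (1, 1, 1, 0, 0, 2, 0)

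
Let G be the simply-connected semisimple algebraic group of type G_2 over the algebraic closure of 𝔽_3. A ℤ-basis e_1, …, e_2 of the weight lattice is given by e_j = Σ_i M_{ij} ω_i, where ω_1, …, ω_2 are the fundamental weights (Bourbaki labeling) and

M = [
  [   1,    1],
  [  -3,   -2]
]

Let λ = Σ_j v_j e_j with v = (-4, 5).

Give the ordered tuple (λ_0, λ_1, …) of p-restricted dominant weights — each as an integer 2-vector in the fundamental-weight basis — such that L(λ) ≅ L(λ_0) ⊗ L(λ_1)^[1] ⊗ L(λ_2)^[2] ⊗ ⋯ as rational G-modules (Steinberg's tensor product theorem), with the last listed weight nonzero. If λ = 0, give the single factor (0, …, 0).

((1, 2),)

In the fundamental-weight basis, λ has coordinates c = M·v (v = (-4, 5)):
  c_1 = (1)·(-4) + 1·5 = 1
  c_2 = (-3)·(-4) + (-2)·(5) = 2
Base-3 expansion of each c_i:
  c_1 = 1 = 1·3^0
  c_2 = 2 = 2·3^0
λ_0 = (1, 2)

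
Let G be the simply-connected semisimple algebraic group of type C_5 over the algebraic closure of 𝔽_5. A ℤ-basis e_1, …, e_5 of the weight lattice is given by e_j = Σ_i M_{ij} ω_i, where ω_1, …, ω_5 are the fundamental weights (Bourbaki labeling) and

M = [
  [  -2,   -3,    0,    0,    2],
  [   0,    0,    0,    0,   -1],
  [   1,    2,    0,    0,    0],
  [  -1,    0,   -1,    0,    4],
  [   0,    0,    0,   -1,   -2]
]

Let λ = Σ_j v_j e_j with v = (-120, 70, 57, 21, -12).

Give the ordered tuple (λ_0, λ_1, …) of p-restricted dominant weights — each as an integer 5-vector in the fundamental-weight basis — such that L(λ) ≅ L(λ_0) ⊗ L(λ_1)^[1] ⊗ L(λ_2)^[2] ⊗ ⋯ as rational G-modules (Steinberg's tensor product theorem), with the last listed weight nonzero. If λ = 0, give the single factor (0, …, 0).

((1, 2, 0, 0, 3), (1, 2, 4, 3, 0))

Converting to the ω-basis (c_i = row i of M dotted with v = (-120, 70, 57, 21, -12)):
  c_1 = (-2)·(-120) + (-3)·(70) + 0·57 + 0·21 + (2)·(-12) = 6
  c_2 = (0)·(-120) + 0·70 + 0·57 + 0·21 + (-1)·(-12) = 12
  c_3 = (1)·(-120) + 2·70 + 0·57 + 0·21 + (0)·(-12) = 20
  c_4 = (-1)·(-120) + 0·70 + (-1)·(57) + 0·21 + (4)·(-12) = 15
  c_5 = (0)·(-120) + 0·70 + 0·57 + (-1)·(21) + (-2)·(-12) = 3
Base-5 expansion of each c_i:
  c_1 = 6 = 1·5^0 + 1·5^1
  c_2 = 12 = 2·5^0 + 2·5^1
  c_3 = 20 = 0·5^0 + 4·5^1
  c_4 = 15 = 0·5^0 + 3·5^1
  c_5 = 3 = 3·5^0
λ_0 = (1, 2, 0, 0, 3)
λ_1 = (1, 2, 4, 3, 0)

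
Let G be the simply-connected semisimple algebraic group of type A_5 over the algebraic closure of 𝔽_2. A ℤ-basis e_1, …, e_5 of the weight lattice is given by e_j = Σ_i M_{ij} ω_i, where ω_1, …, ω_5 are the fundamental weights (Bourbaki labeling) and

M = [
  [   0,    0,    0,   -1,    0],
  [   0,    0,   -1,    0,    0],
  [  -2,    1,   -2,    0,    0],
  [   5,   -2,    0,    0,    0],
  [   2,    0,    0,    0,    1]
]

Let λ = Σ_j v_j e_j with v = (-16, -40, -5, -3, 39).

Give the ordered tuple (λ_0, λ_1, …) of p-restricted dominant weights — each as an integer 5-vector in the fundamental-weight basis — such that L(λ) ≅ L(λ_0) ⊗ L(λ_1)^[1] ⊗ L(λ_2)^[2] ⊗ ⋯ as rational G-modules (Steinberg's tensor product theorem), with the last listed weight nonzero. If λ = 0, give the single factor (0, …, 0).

Compute c_i = Σ_j M_{ij} v_j with v = (-16, -40, -5, -3, 39):
  c_1 = 0*-16 + 0*-40 + 0*-5 + -1*-3 + 0*39 = 3
  c_2 = 0*-16 + 0*-40 + -1*-5 + 0*-3 + 0*39 = 5
  c_3 = -2*-16 + 1*-40 + -2*-5 + 0*-3 + 0*39 = 2
  c_4 = 5*-16 + -2*-40 + 0*-5 + 0*-3 + 0*39 = 0
  c_5 = 2*-16 + 0*-40 + 0*-5 + 0*-3 + 1*39 = 7
Writing each c_i in base p = 2:
  c_1 = 3 = 1·2^0 + 1·2^1
  c_2 = 5 = 1·2^0 + 0·2^1 + 1·2^2
  c_3 = 2 = 0·2^0 + 1·2^1
  c_4 = 0
  c_5 = 7 = 1·2^0 + 1·2^1 + 1·2^2
λ_0 = (1, 1, 0, 0, 1)
λ_1 = (1, 0, 1, 0, 1)
λ_2 = (0, 1, 0, 0, 1)

((1, 1, 0, 0, 1), (1, 0, 1, 0, 1), (0, 1, 0, 0, 1))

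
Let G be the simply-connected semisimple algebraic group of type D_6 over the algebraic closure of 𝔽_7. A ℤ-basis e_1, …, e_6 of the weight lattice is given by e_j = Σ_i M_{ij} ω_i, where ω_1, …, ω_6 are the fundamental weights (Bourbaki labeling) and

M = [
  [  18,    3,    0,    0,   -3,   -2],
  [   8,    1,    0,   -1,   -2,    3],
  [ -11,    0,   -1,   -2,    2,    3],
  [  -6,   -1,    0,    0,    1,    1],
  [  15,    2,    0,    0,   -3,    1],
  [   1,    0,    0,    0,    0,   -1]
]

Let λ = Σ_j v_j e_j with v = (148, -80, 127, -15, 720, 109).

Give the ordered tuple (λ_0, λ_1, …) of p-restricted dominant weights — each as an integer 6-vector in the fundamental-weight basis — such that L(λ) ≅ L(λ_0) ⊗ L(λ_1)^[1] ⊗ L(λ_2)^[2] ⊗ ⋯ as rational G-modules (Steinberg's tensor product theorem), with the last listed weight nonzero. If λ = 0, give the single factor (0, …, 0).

In the fundamental-weight basis, λ has coordinates c = M·v (v = (148, -80, 127, -15, 720, 109)):
  c_1 = (18)·(148) + (3)·(-80) + (0)·(127) + (0)·(-15) + (-3)·(720) + (-2)·(109) = 46
  c_2 = (8)·(148) + (1)·(-80) + (0)·(127) + (-1)·(-15) + (-2)·(720) + (3)·(109) = 6
  c_3 = (-11)·(148) + (0)·(-80) + (-1)·(127) + (-2)·(-15) + (2)·(720) + (3)·(109) = 42
  c_4 = (-6)·(148) + (-1)·(-80) + (0)·(127) + (0)·(-15) + (1)·(720) + (1)·(109) = 21
  c_5 = (15)·(148) + (2)·(-80) + (0)·(127) + (0)·(-15) + (-3)·(720) + (1)·(109) = 9
  c_6 = (1)·(148) + (0)·(-80) + (0)·(127) + (0)·(-15) + (0)·(720) + (-1)·(109) = 39
Expand coordinatewise in base 7:
  c_1 = 46 = 4·7^0 + 6·7^1
  c_2 = 6 = 6·7^0
  c_3 = 42 = 0·7^0 + 6·7^1
  c_4 = 21 = 0·7^0 + 3·7^1
  c_5 = 9 = 2·7^0 + 1·7^1
  c_6 = 39 = 4·7^0 + 5·7^1
p-restricted factor λ_0 = (4, 6, 0, 0, 2, 4)
p-restricted factor λ_1 = (6, 0, 6, 3, 1, 5)

((4, 6, 0, 0, 2, 4), (6, 0, 6, 3, 1, 5))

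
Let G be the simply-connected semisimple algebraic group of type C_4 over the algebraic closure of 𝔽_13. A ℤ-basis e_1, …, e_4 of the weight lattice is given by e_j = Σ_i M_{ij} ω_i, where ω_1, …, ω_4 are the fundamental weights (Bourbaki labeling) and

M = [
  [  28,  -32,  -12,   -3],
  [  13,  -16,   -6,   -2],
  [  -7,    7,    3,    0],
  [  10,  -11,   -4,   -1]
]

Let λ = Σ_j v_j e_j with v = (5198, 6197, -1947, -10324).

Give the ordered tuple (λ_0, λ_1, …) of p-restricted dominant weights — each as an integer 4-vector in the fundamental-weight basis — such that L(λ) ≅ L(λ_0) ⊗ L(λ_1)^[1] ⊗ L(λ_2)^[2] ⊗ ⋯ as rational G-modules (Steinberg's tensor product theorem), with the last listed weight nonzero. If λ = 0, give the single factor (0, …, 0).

((3, 11, 8, 1), (4, 5, 10, 5), (9, 4, 6, 11))

Change of basis e → ω: c = M·v where v = (5198, 6197, -1947, -10324):
  c_1 = 28·5198 + (-32)·(6197) + (-12)·(-1947) + (-3)·(-10324) = 1576
  c_2 = 13·5198 + (-16)·(6197) + (-6)·(-1947) + (-2)·(-10324) = 752
  c_3 = (-7)·(5198) + 7·6197 + (3)·(-1947) + (0)·(-10324) = 1152
  c_4 = 10·5198 + (-11)·(6197) + (-4)·(-1947) + (-1)·(-10324) = 1925
Base-13 expansion of each c_i:
  c_1 = 1576 = 3·13^0 + 4·13^1 + 9·13^2
  c_2 = 752 = 11·13^0 + 5·13^1 + 4·13^2
  c_3 = 1152 = 8·13^0 + 10·13^1 + 6·13^2
  c_4 = 1925 = 1·13^0 + 5·13^1 + 11·13^2
λ_0 = (3, 11, 8, 1)
λ_1 = (4, 5, 10, 5)
λ_2 = (9, 4, 6, 11)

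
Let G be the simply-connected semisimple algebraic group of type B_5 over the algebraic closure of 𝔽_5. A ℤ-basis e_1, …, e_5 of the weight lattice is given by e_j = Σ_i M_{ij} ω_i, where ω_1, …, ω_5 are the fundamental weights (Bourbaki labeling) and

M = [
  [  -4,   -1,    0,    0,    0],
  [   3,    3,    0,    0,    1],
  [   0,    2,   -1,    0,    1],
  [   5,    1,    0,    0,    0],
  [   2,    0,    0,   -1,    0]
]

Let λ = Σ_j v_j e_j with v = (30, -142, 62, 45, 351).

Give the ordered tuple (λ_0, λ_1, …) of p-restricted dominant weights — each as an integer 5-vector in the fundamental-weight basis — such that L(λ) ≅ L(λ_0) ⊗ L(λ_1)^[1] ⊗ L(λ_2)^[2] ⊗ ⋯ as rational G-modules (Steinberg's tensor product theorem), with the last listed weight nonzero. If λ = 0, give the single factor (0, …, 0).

In the fundamental-weight basis, λ has coordinates c = M·v (v = (30, -142, 62, 45, 351)):
  c_1 = (-4)·(30) + (-1)·(-142) + 0·62 + 0·45 + 0·351 = 22
  c_2 = 3·30 + (3)·(-142) + 0·62 + 0·45 + 1·351 = 15
  c_3 = 0·30 + (2)·(-142) + (-1)·(62) + 0·45 + 1·351 = 5
  c_4 = 5·30 + (1)·(-142) + 0·62 + 0·45 + 0·351 = 8
  c_5 = 2·30 + (0)·(-142) + 0·62 + (-1)·(45) + 0·351 = 15
Base-5 expansion of each c_i:
  c_1 = 22 = 2·5^0 + 4·5^1
  c_2 = 15 = 0·5^0 + 3·5^1
  c_3 = 5 = 0·5^0 + 1·5^1
  c_4 = 8 = 3·5^0 + 1·5^1
  c_5 = 15 = 0·5^0 + 3·5^1
Factor λ_0 = (2, 0, 0, 3, 0)
Factor λ_1 = (4, 3, 1, 1, 3)

((2, 0, 0, 3, 0), (4, 3, 1, 1, 3))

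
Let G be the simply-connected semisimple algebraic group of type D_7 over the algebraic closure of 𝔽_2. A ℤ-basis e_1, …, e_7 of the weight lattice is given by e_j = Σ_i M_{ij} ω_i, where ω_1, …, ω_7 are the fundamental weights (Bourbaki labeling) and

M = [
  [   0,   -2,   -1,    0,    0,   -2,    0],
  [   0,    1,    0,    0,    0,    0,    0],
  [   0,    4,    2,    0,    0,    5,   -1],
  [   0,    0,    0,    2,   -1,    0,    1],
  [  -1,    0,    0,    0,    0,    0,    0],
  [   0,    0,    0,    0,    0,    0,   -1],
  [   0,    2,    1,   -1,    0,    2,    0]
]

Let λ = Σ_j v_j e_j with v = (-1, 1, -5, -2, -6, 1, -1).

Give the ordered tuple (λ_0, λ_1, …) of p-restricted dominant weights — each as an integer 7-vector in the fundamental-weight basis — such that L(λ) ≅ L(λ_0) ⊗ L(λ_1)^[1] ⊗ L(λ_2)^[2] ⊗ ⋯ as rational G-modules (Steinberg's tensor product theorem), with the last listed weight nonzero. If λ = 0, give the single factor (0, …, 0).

ω-coordinates c = M·v, v = (-1, 1, -5, -2, -6, 1, -1):
  c_1 = (0)·(-1) + (-2)·(1) + (-1)·(-5) + (0)·(-2) + (0)·(-6) + (-2)·(1) + (0)·(-1) = 1
  c_2 = (0)·(-1) + 1·1 + (0)·(-5) + (0)·(-2) + (0)·(-6) + 0·1 + (0)·(-1) = 1
  c_3 = (0)·(-1) + 4·1 + (2)·(-5) + (0)·(-2) + (0)·(-6) + 5·1 + (-1)·(-1) = 0
  c_4 = (0)·(-1) + 0·1 + (0)·(-5) + (2)·(-2) + (-1)·(-6) + 0·1 + (1)·(-1) = 1
  c_5 = (-1)·(-1) + 0·1 + (0)·(-5) + (0)·(-2) + (0)·(-6) + 0·1 + (0)·(-1) = 1
  c_6 = (0)·(-1) + 0·1 + (0)·(-5) + (0)·(-2) + (0)·(-6) + 0·1 + (-1)·(-1) = 1
  c_7 = (0)·(-1) + 2·1 + (1)·(-5) + (-1)·(-2) + (0)·(-6) + 2·1 + (0)·(-1) = 1
Expand coordinatewise in base 2:
  c_1 = 1 = 1·2^0
  c_2 = 1 = 1·2^0
  c_3 = 0
  c_4 = 1 = 1·2^0
  c_5 = 1 = 1·2^0
  c_6 = 1 = 1·2^0
  c_7 = 1 = 1·2^0
p-restricted factor λ_0 = (1, 1, 0, 1, 1, 1, 1)

((1, 1, 0, 1, 1, 1, 1),)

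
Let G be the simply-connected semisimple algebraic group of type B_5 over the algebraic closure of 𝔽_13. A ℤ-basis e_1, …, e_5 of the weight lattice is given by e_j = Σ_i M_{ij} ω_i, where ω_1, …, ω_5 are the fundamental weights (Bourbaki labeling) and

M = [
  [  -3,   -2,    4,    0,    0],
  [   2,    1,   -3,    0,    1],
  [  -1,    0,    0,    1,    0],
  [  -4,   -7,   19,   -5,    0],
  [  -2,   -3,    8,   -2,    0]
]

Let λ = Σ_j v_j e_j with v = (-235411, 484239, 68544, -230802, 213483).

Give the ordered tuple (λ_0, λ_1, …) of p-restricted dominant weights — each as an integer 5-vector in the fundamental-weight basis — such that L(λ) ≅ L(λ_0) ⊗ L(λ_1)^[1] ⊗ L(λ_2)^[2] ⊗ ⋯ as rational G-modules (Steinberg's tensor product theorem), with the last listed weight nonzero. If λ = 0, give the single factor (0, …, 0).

((10, 0, 7, 10, 7), (7, 11, 3, 2, 0), (5, 8, 1, 10, 10), (5, 9, 2, 3, 12))

Converting to the ω-basis (c_i = row i of M dotted with v = (-235411, 484239, 68544, -230802, 213483)):
  c_1 = (-3)·(-235411) + (-2)·(484239) + 4·68544 + (0)·(-230802) + 0·213483 = 11931
  c_2 = (2)·(-235411) + 1·484239 + (-3)·(68544) + (0)·(-230802) + 1·213483 = 21268
  c_3 = (-1)·(-235411) + 0·484239 + 0·68544 + (1)·(-230802) + 0·213483 = 4609
  c_4 = (-4)·(-235411) + (-7)·(484239) + 19·68544 + (-5)·(-230802) + 0·213483 = 8317
  c_5 = (-2)·(-235411) + (-3)·(484239) + 8·68544 + (-2)·(-230802) + 0·213483 = 28061
Expand coordinatewise in base 13:
  c_1 = 11931 = 10·13^0 + 7·13^1 + 5·13^2 + 5·13^3
  c_2 = 21268 = 0·13^0 + 11·13^1 + 8·13^2 + 9·13^3
  c_3 = 4609 = 7·13^0 + 3·13^1 + 1·13^2 + 2·13^3
  c_4 = 8317 = 10·13^0 + 2·13^1 + 10·13^2 + 3·13^3
  c_5 = 28061 = 7·13^0 + 0·13^1 + 10·13^2 + 12·13^3
Factor λ_0 = (10, 0, 7, 10, 7)
Factor λ_1 = (7, 11, 3, 2, 0)
Factor λ_2 = (5, 8, 1, 10, 10)
Factor λ_3 = (5, 9, 2, 3, 12)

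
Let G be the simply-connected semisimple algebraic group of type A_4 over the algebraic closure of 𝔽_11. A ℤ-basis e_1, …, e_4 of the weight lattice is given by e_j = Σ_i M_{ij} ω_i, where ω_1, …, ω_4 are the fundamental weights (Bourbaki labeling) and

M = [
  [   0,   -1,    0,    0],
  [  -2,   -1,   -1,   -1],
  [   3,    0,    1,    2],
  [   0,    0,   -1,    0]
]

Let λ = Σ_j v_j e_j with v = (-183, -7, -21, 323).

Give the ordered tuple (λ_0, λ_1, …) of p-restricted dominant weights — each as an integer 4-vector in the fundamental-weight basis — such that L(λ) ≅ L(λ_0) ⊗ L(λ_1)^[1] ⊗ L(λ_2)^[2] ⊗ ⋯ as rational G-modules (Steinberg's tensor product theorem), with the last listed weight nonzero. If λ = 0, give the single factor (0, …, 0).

Compute c_i = Σ_j M_{ij} v_j with v = (-183, -7, -21, 323):
  c_1 = (0)·(-183) + (-1)·(-7) + (0)·(-21) + (0)·(323) = 7
  c_2 = (-2)·(-183) + (-1)·(-7) + (-1)·(-21) + (-1)·(323) = 71
  c_3 = (3)·(-183) + (0)·(-7) + (1)·(-21) + (2)·(323) = 76
  c_4 = (0)·(-183) + (0)·(-7) + (-1)·(-21) + (0)·(323) = 21
Expand coordinatewise in base 11:
  c_1 = 7 = 7·11^0
  c_2 = 71 = 5·11^0 + 6·11^1
  c_3 = 76 = 10·11^0 + 6·11^1
  c_4 = 21 = 10·11^0 + 1·11^1
Factor λ_0 = (7, 5, 10, 10)
Factor λ_1 = (0, 6, 6, 1)

((7, 5, 10, 10), (0, 6, 6, 1))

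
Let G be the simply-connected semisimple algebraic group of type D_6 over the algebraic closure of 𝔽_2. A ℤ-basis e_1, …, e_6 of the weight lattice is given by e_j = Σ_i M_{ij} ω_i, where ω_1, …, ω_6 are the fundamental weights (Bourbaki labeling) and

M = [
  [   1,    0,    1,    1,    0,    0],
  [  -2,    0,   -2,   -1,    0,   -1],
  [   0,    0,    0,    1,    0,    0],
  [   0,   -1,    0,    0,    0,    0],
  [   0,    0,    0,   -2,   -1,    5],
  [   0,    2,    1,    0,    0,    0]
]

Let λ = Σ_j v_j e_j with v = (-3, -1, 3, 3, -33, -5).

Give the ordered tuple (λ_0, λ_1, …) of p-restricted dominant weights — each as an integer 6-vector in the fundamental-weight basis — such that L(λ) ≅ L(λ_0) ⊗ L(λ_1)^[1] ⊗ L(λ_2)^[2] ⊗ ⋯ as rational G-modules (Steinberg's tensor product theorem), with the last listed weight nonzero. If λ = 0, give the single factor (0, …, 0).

ω-coordinates c = M·v, v = (-3, -1, 3, 3, -33, -5):
  c_1 = (1)·(-3) + (0)·(-1) + 1·3 + 1·3 + (0)·(-33) + (0)·(-5) = 3
  c_2 = (-2)·(-3) + (0)·(-1) + (-2)·(3) + (-1)·(3) + (0)·(-33) + (-1)·(-5) = 2
  c_3 = (0)·(-3) + (0)·(-1) + 0·3 + 1·3 + (0)·(-33) + (0)·(-5) = 3
  c_4 = (0)·(-3) + (-1)·(-1) + 0·3 + 0·3 + (0)·(-33) + (0)·(-5) = 1
  c_5 = (0)·(-3) + (0)·(-1) + 0·3 + (-2)·(3) + (-1)·(-33) + (5)·(-5) = 2
  c_6 = (0)·(-3) + (2)·(-1) + 1·3 + 0·3 + (0)·(-33) + (0)·(-5) = 1
Writing each c_i in base p = 2:
  c_1 = 3 = 1·2^0 + 1·2^1
  c_2 = 2 = 0·2^0 + 1·2^1
  c_3 = 3 = 1·2^0 + 1·2^1
  c_4 = 1 = 1·2^0
  c_5 = 2 = 0·2^0 + 1·2^1
  c_6 = 1 = 1·2^0
p-restricted factor λ_0 = (1, 0, 1, 1, 0, 1)
p-restricted factor λ_1 = (1, 1, 1, 0, 1, 0)

((1, 0, 1, 1, 0, 1), (1, 1, 1, 0, 1, 0))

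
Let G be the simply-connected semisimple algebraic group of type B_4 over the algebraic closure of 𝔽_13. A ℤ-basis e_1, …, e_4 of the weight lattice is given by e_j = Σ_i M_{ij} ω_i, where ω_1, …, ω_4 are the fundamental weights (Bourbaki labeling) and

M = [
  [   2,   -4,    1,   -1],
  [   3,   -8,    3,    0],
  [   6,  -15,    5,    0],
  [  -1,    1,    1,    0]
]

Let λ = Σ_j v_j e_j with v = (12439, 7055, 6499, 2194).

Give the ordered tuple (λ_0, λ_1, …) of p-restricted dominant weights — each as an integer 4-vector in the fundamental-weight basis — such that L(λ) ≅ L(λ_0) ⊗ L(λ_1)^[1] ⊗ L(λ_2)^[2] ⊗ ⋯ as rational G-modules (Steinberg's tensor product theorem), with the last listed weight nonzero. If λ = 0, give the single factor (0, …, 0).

((1, 10, 4, 10), (9, 2, 9, 7), (5, 2, 7, 6))

Compute c_i = Σ_j M_{ij} v_j with v = (12439, 7055, 6499, 2194):
  c_1 = 2·12439 + (-4)·(7055) + 1·6499 + (-1)·(2194) = 963
  c_2 = 3·12439 + (-8)·(7055) + 3·6499 + 0·2194 = 374
  c_3 = 6·12439 + (-15)·(7055) + 5·6499 + 0·2194 = 1304
  c_4 = (-1)·(12439) + 1·7055 + 1·6499 + 0·2194 = 1115
Expand coordinatewise in base 13:
  c_1 = 963 = 1·13^0 + 9·13^1 + 5·13^2
  c_2 = 374 = 10·13^0 + 2·13^1 + 2·13^2
  c_3 = 1304 = 4·13^0 + 9·13^1 + 7·13^2
  c_4 = 1115 = 10·13^0 + 7·13^1 + 6·13^2
p-restricted factor λ_0 = (1, 10, 4, 10)
p-restricted factor λ_1 = (9, 2, 9, 7)
p-restricted factor λ_2 = (5, 2, 7, 6)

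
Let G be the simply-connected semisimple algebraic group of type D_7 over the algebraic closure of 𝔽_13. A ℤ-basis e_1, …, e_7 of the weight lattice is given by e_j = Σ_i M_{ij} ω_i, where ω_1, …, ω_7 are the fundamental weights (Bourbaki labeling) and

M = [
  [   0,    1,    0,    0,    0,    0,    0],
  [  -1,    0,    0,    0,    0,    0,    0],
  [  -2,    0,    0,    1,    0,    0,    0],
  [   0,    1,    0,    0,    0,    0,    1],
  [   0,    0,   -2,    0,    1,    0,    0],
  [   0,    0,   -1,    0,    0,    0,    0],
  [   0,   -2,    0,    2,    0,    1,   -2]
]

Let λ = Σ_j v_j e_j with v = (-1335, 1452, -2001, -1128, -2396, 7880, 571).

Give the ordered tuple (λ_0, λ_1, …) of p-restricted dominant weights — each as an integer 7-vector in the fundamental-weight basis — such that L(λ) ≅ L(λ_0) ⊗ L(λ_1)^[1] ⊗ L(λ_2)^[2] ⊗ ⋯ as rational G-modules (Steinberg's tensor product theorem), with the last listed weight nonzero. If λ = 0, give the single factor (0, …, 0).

ω-coordinates c = M·v, v = (-1335, 1452, -2001, -1128, -2396, 7880, 571):
  c_1 = (0)·(-1335) + 1·1452 + (0)·(-2001) + (0)·(-1128) + (0)·(-2396) + 0·7880 + 0·571 = 1452
  c_2 = (-1)·(-1335) + 0·1452 + (0)·(-2001) + (0)·(-1128) + (0)·(-2396) + 0·7880 + 0·571 = 1335
  c_3 = (-2)·(-1335) + 0·1452 + (0)·(-2001) + (1)·(-1128) + (0)·(-2396) + 0·7880 + 0·571 = 1542
  c_4 = (0)·(-1335) + 1·1452 + (0)·(-2001) + (0)·(-1128) + (0)·(-2396) + 0·7880 + 1·571 = 2023
  c_5 = (0)·(-1335) + 0·1452 + (-2)·(-2001) + (0)·(-1128) + (1)·(-2396) + 0·7880 + 0·571 = 1606
  c_6 = (0)·(-1335) + 0·1452 + (-1)·(-2001) + (0)·(-1128) + (0)·(-2396) + 0·7880 + 0·571 = 2001
  c_7 = (0)·(-1335) + (-2)·(1452) + (0)·(-2001) + (2)·(-1128) + (0)·(-2396) + 1·7880 + (-2)·(571) = 1578
Base-13 expansion of each c_i:
  c_1 = 1452 = 9·13^0 + 7·13^1 + 8·13^2
  c_2 = 1335 = 9·13^0 + 11·13^1 + 7·13^2
  c_3 = 1542 = 8·13^0 + 1·13^1 + 9·13^2
  c_4 = 2023 = 8·13^0 + 12·13^1 + 11·13^2
  c_5 = 1606 = 7·13^0 + 6·13^1 + 9·13^2
  c_6 = 2001 = 12·13^0 + 10·13^1 + 11·13^2
  c_7 = 1578 = 5·13^0 + 4·13^1 + 9·13^2
p-restricted factor λ_0 = (9, 9, 8, 8, 7, 12, 5)
p-restricted factor λ_1 = (7, 11, 1, 12, 6, 10, 4)
p-restricted factor λ_2 = (8, 7, 9, 11, 9, 11, 9)

((9, 9, 8, 8, 7, 12, 5), (7, 11, 1, 12, 6, 10, 4), (8, 7, 9, 11, 9, 11, 9))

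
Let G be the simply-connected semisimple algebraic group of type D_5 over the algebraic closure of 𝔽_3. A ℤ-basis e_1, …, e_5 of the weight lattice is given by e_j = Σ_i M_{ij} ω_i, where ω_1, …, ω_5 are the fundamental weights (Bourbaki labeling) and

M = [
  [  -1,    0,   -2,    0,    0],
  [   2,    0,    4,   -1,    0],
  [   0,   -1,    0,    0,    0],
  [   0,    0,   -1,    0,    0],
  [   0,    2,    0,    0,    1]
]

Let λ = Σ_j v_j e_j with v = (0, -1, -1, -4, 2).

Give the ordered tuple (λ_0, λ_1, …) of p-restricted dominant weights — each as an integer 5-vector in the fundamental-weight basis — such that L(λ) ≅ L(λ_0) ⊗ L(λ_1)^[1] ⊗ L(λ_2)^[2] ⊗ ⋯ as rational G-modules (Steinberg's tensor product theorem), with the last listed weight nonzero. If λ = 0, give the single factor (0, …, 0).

((2, 0, 1, 1, 0),)

In the fundamental-weight basis, λ has coordinates c = M·v (v = (0, -1, -1, -4, 2)):
  c_1 = -1*0 + 0*-1 + -2*-1 + 0*-4 + 0*2 = 2
  c_2 = 2*0 + 0*-1 + 4*-1 + -1*-4 + 0*2 = 0
  c_3 = 0*0 + -1*-1 + 0*-1 + 0*-4 + 0*2 = 1
  c_4 = 0*0 + 0*-1 + -1*-1 + 0*-4 + 0*2 = 1
  c_5 = 0*0 + 2*-1 + 0*-1 + 0*-4 + 1*2 = 0
Base-3 expansion of each c_i:
  c_1 = 2 = 2·3^0
  c_2 = 0
  c_3 = 1 = 1·3^0
  c_4 = 1 = 1·3^0
  c_5 = 0
λ_0 = (2, 0, 1, 1, 0)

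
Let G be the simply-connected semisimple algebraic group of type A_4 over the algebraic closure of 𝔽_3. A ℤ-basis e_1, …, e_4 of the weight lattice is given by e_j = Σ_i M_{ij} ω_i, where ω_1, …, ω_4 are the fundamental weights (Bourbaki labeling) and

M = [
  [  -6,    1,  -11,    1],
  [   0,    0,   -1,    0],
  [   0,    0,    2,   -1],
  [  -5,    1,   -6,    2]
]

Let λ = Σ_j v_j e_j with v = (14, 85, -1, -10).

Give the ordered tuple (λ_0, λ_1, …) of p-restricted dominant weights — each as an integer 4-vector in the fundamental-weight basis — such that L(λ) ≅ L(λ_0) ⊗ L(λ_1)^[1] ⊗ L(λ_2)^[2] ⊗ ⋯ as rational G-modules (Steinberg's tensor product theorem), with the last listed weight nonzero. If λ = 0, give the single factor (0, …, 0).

Change of basis e → ω: c = M·v where v = (14, 85, -1, -10):
  c_1 = (-6)·(14) + (1)·(85) + (-11)·(-1) + (1)·(-10) = 2
  c_2 = (0)·(14) + (0)·(85) + (-1)·(-1) + (0)·(-10) = 1
  c_3 = (0)·(14) + (0)·(85) + (2)·(-1) + (-1)·(-10) = 8
  c_4 = (-5)·(14) + (1)·(85) + (-6)·(-1) + (2)·(-10) = 1
p = 3; digits c_i = Σ_j d_{ij}·3^j, 0 ≤ d_{ij} < 3:
  c_1 = 2 = 2·3^0
  c_2 = 1 = 1·3^0
  c_3 = 8 = 2·3^0 + 2·3^1
  c_4 = 1 = 1·3^0
p-restricted factor λ_0 = (2, 1, 2, 1)
p-restricted factor λ_1 = (0, 0, 2, 0)

((2, 1, 2, 1), (0, 0, 2, 0))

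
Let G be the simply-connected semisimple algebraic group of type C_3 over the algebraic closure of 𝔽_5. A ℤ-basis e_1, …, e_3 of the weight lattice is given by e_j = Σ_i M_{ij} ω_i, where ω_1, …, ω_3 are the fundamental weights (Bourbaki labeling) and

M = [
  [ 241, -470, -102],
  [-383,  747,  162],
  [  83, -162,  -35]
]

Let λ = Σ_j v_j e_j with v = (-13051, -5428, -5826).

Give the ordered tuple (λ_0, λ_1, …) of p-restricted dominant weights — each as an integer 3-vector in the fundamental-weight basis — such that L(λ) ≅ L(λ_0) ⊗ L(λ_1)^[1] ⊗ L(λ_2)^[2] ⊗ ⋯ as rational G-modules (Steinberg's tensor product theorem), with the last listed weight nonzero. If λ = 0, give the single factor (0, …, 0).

Change of basis e → ω: c = M·v where v = (-13051, -5428, -5826):
  c_1 = (241)·(-13051) + (-470)·(-5428) + (-102)·(-5826) = 121
  c_2 = (-383)·(-13051) + (747)·(-5428) + (162)·(-5826) = 5
  c_3 = (83)·(-13051) + (-162)·(-5428) + (-35)·(-5826) = 13
Writing each c_i in base p = 5:
  c_1 = 121 = 1·5^0 + 4·5^1 + 4·5^2
  c_2 = 5 = 0·5^0 + 1·5^1
  c_3 = 13 = 3·5^0 + 2·5^1
λ_0 = (1, 0, 3)
λ_1 = (4, 1, 2)
λ_2 = (4, 0, 0)

((1, 0, 3), (4, 1, 2), (4, 0, 0))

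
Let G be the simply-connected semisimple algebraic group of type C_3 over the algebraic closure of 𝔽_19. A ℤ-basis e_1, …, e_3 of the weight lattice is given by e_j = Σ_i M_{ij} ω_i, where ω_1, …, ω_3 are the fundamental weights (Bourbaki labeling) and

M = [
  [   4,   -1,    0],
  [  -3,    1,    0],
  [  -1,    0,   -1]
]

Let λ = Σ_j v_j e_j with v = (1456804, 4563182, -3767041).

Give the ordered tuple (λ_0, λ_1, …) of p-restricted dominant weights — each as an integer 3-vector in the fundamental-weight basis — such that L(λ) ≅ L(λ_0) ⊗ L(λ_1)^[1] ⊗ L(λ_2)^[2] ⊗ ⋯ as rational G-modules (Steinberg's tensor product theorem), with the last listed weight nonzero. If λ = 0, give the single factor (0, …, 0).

((2, 15, 8), (9, 18, 10), (5, 1, 15), (13, 9, 13), (9, 1, 17))

Change of basis e → ω: c = M·v where v = (1456804, 4563182, -3767041):
  c_1 = 4·1456804 + (-1)·(4563182) + (0)·(-3767041) = 1264034
  c_2 = (-3)·(1456804) + 1·4563182 + (0)·(-3767041) = 192770
  c_3 = (-1)·(1456804) + 0·4563182 + (-1)·(-3767041) = 2310237
p = 19; digits c_i = Σ_j d_{ij}·19^j, 0 ≤ d_{ij} < 19:
  c_1 = 1264034 = 2·19^0 + 9·19^1 + 5·19^2 + 13·19^3 + 9·19^4
  c_2 = 192770 = 15·19^0 + 18·19^1 + 1·19^2 + 9·19^3 + 1·19^4
  c_3 = 2310237 = 8·19^0 + 10·19^1 + 15·19^2 + 13·19^3 + 17·19^4
Factor λ_0 = (2, 15, 8)
Factor λ_1 = (9, 18, 10)
Factor λ_2 = (5, 1, 15)
Factor λ_3 = (13, 9, 13)
Factor λ_4 = (9, 1, 17)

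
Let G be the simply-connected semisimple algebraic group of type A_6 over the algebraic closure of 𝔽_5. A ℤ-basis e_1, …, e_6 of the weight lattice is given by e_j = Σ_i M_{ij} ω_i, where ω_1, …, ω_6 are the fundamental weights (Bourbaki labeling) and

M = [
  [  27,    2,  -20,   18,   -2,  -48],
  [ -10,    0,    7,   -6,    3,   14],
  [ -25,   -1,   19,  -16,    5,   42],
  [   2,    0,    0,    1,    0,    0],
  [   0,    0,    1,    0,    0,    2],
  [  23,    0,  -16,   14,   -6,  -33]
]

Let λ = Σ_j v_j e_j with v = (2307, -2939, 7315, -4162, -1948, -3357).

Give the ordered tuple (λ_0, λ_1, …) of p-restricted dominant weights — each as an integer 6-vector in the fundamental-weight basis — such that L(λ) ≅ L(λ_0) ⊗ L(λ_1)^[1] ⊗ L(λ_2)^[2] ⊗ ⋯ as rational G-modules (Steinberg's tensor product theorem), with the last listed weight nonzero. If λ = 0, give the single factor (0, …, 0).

((2, 0, 2, 2, 1, 2), (0, 3, 1, 0, 0, 4), (4, 0, 4, 3, 4, 3), (1, 2, 0, 3, 4, 1))

ω-coordinates c = M·v, v = (2307, -2939, 7315, -4162, -1948, -3357):
  c_1 = 27·2307 + (2)·(-2939) + (-20)·(7315) + (18)·(-4162) + (-2)·(-1948) + (-48)·(-3357) = 227
  c_2 = (-10)·(2307) + (0)·(-2939) + 7·7315 + (-6)·(-4162) + (3)·(-1948) + (14)·(-3357) = 265
  c_3 = (-25)·(2307) + (-1)·(-2939) + 19·7315 + (-16)·(-4162) + (5)·(-1948) + (42)·(-3357) = 107
  c_4 = 2·2307 + (0)·(-2939) + 0·7315 + (1)·(-4162) + (0)·(-1948) + (0)·(-3357) = 452
  c_5 = 0·2307 + (0)·(-2939) + 1·7315 + (0)·(-4162) + (0)·(-1948) + (2)·(-3357) = 601
  c_6 = 23·2307 + (0)·(-2939) + (-16)·(7315) + (14)·(-4162) + (-6)·(-1948) + (-33)·(-3357) = 222
Base-5 expansion of each c_i:
  c_1 = 227 = 2·5^0 + 0·5^1 + 4·5^2 + 1·5^3
  c_2 = 265 = 0·5^0 + 3·5^1 + 0·5^2 + 2·5^3
  c_3 = 107 = 2·5^0 + 1·5^1 + 4·5^2
  c_4 = 452 = 2·5^0 + 0·5^1 + 3·5^2 + 3·5^3
  c_5 = 601 = 1·5^0 + 0·5^1 + 4·5^2 + 4·5^3
  c_6 = 222 = 2·5^0 + 4·5^1 + 3·5^2 + 1·5^3
Factor λ_0 = (2, 0, 2, 2, 1, 2)
Factor λ_1 = (0, 3, 1, 0, 0, 4)
Factor λ_2 = (4, 0, 4, 3, 4, 3)
Factor λ_3 = (1, 2, 0, 3, 4, 1)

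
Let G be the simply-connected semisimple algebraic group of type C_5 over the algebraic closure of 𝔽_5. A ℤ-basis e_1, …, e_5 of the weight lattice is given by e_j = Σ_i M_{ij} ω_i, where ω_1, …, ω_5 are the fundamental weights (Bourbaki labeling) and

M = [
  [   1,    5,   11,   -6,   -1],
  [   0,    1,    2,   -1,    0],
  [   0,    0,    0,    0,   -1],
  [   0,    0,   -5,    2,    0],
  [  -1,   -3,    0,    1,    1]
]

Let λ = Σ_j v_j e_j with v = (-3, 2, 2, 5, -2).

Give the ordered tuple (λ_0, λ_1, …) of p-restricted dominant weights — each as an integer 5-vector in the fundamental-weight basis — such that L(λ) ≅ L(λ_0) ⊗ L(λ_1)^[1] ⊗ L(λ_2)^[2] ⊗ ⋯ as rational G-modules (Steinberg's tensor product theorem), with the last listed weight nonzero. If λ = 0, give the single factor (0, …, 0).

((1, 1, 2, 0, 0),)

In the fundamental-weight basis, λ has coordinates c = M·v (v = (-3, 2, 2, 5, -2)):
  c_1 = (1)·(-3) + (5)·(2) + (11)·(2) + (-6)·(5) + (-1)·(-2) = 1
  c_2 = (0)·(-3) + (1)·(2) + (2)·(2) + (-1)·(5) + (0)·(-2) = 1
  c_3 = (0)·(-3) + (0)·(2) + (0)·(2) + (0)·(5) + (-1)·(-2) = 2
  c_4 = (0)·(-3) + (0)·(2) + (-5)·(2) + (2)·(5) + (0)·(-2) = 0
  c_5 = (-1)·(-3) + (-3)·(2) + (0)·(2) + (1)·(5) + (1)·(-2) = 0
Writing each c_i in base p = 5:
  c_1 = 1 = 1·5^0
  c_2 = 1 = 1·5^0
  c_3 = 2 = 2·5^0
  c_4 = 0
  c_5 = 0
Factor λ_0 = (1, 1, 2, 0, 0)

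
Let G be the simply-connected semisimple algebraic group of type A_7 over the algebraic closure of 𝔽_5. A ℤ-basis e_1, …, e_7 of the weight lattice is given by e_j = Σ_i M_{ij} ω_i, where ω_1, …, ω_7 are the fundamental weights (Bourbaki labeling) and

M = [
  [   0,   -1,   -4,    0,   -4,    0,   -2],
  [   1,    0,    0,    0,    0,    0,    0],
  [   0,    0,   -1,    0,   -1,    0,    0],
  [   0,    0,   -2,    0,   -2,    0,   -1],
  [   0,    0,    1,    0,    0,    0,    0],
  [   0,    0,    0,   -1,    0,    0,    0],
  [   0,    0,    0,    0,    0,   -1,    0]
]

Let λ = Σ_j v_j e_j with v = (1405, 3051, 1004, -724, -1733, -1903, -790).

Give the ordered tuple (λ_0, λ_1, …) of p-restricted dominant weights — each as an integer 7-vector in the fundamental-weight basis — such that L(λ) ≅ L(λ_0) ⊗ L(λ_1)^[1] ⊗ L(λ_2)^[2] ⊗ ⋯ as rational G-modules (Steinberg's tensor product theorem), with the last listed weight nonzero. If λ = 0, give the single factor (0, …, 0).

Compute c_i = Σ_j M_{ij} v_j with v = (1405, 3051, 1004, -724, -1733, -1903, -790):
  c_1 = 0*1405 + -1*3051 + -4*1004 + 0*-724 + -4*-1733 + 0*-1903 + -2*-790 = 1445
  c_2 = 1*1405 + 0*3051 + 0*1004 + 0*-724 + 0*-1733 + 0*-1903 + 0*-790 = 1405
  c_3 = 0*1405 + 0*3051 + -1*1004 + 0*-724 + -1*-1733 + 0*-1903 + 0*-790 = 729
  c_4 = 0*1405 + 0*3051 + -2*1004 + 0*-724 + -2*-1733 + 0*-1903 + -1*-790 = 2248
  c_5 = 0*1405 + 0*3051 + 1*1004 + 0*-724 + 0*-1733 + 0*-1903 + 0*-790 = 1004
  c_6 = 0*1405 + 0*3051 + 0*1004 + -1*-724 + 0*-1733 + 0*-1903 + 0*-790 = 724
  c_7 = 0*1405 + 0*3051 + 0*1004 + 0*-724 + 0*-1733 + -1*-1903 + 0*-790 = 1903
Expand coordinatewise in base 5:
  c_1 = 1445 = 0·5^0 + 4·5^1 + 2·5^2 + 1·5^3 + 2·5^4
  c_2 = 1405 = 0·5^0 + 1·5^1 + 1·5^2 + 1·5^3 + 2·5^4
  c_3 = 729 = 4·5^0 + 0·5^1 + 4·5^2 + 0·5^3 + 1·5^4
  c_4 = 2248 = 3·5^0 + 4·5^1 + 4·5^2 + 2·5^3 + 3·5^4
  c_5 = 1004 = 4·5^0 + 0·5^1 + 0·5^2 + 3·5^3 + 1·5^4
  c_6 = 724 = 4·5^0 + 4·5^1 + 3·5^2 + 0·5^3 + 1·5^4
  c_7 = 1903 = 3·5^0 + 0·5^1 + 1·5^2 + 0·5^3 + 3·5^4
Factor λ_0 = (0, 0, 4, 3, 4, 4, 3)
Factor λ_1 = (4, 1, 0, 4, 0, 4, 0)
Factor λ_2 = (2, 1, 4, 4, 0, 3, 1)
Factor λ_3 = (1, 1, 0, 2, 3, 0, 0)
Factor λ_4 = (2, 2, 1, 3, 1, 1, 3)

((0, 0, 4, 3, 4, 4, 3), (4, 1, 0, 4, 0, 4, 0), (2, 1, 4, 4, 0, 3, 1), (1, 1, 0, 2, 3, 0, 0), (2, 2, 1, 3, 1, 1, 3))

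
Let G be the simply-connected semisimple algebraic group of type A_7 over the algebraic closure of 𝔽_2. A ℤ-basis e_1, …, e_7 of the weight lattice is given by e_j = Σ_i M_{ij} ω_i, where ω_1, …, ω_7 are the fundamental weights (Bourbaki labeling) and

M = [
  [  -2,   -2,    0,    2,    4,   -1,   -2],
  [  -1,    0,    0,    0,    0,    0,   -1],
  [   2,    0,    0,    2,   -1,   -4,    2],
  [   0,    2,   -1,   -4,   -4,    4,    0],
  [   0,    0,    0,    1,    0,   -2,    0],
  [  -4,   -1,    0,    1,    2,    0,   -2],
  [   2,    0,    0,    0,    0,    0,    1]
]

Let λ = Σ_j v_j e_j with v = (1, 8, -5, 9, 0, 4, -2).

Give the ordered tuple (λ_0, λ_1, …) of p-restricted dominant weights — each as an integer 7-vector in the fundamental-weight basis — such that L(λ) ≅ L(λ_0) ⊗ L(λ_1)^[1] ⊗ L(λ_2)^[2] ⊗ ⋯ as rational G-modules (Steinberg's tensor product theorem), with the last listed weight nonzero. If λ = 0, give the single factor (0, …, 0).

Converting to the ω-basis (c_i = row i of M dotted with v = (1, 8, -5, 9, 0, 4, -2)):
  c_1 = (-2)·(1) + (-2)·(8) + (0)·(-5) + 2·9 + 4·0 + (-1)·(4) + (-2)·(-2) = 0
  c_2 = (-1)·(1) + 0·8 + (0)·(-5) + 0·9 + 0·0 + 0·4 + (-1)·(-2) = 1
  c_3 = 2·1 + 0·8 + (0)·(-5) + 2·9 + (-1)·(0) + (-4)·(4) + (2)·(-2) = 0
  c_4 = 0·1 + 2·8 + (-1)·(-5) + (-4)·(9) + (-4)·(0) + 4·4 + (0)·(-2) = 1
  c_5 = 0·1 + 0·8 + (0)·(-5) + 1·9 + 0·0 + (-2)·(4) + (0)·(-2) = 1
  c_6 = (-4)·(1) + (-1)·(8) + (0)·(-5) + 1·9 + 2·0 + 0·4 + (-2)·(-2) = 1
  c_7 = 2·1 + 0·8 + (0)·(-5) + 0·9 + 0·0 + 0·4 + (1)·(-2) = 0
Base-2 expansion of each c_i:
  c_1 = 0
  c_2 = 1 = 1·2^0
  c_3 = 0
  c_4 = 1 = 1·2^0
  c_5 = 1 = 1·2^0
  c_6 = 1 = 1·2^0
  c_7 = 0
Factor λ_0 = (0, 1, 0, 1, 1, 1, 0)

((0, 1, 0, 1, 1, 1, 0),)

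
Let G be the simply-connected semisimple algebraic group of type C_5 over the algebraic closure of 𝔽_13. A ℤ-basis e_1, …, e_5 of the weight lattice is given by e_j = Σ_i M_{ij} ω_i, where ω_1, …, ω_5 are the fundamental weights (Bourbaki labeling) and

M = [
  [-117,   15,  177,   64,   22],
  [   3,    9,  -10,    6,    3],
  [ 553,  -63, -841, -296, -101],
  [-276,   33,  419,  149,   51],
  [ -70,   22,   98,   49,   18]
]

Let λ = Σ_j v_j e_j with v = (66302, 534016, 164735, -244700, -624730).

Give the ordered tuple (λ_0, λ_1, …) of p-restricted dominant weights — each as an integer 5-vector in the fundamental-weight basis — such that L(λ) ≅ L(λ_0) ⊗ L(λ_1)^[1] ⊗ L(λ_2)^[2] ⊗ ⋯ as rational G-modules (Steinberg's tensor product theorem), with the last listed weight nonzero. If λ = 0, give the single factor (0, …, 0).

((5, 9, 5, 1, 7), (4, 7, 0, 7, 6), (10, 12, 0, 8, 2), (2, 6, 4, 11, 7))

Converting to the ω-basis (c_i = row i of M dotted with v = (66302, 534016, 164735, -244700, -624730)):
  c_1 = -117*66302 + 15*534016 + 177*164735 + 64*-244700 + 22*-624730 = 6141
  c_2 = 3*66302 + 9*534016 + -10*164735 + 6*-244700 + 3*-624730 = 15310
  c_3 = 553*66302 + -63*534016 + -841*164735 + -296*-244700 + -101*-624730 = 8793
  c_4 = -276*66302 + 33*534016 + 419*164735 + 149*-244700 + 51*-624730 = 25611
  c_5 = -70*66302 + 22*534016 + 98*164735 + 49*-244700 + 18*-624730 = 15802
p = 13; digits c_i = Σ_j d_{ij}·13^j, 0 ≤ d_{ij} < 13:
  c_1 = 6141 = 5·13^0 + 4·13^1 + 10·13^2 + 2·13^3
  c_2 = 15310 = 9·13^0 + 7·13^1 + 12·13^2 + 6·13^3
  c_3 = 8793 = 5·13^0 + 0·13^1 + 0·13^2 + 4·13^3
  c_4 = 25611 = 1·13^0 + 7·13^1 + 8·13^2 + 11·13^3
  c_5 = 15802 = 7·13^0 + 6·13^1 + 2·13^2 + 7·13^3
λ_0 = (5, 9, 5, 1, 7)
λ_1 = (4, 7, 0, 7, 6)
λ_2 = (10, 12, 0, 8, 2)
λ_3 = (2, 6, 4, 11, 7)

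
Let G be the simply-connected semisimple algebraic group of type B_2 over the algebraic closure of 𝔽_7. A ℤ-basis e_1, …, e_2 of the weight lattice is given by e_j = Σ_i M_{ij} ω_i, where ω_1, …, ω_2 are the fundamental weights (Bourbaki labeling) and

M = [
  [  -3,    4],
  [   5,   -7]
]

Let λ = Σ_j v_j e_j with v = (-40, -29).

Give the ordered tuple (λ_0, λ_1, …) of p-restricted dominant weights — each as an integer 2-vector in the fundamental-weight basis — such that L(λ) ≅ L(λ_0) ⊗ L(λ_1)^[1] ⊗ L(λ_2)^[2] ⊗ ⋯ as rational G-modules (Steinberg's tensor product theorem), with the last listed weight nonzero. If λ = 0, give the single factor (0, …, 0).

Compute c_i = Σ_j M_{ij} v_j with v = (-40, -29):
  c_1 = (-3)·(-40) + (4)·(-29) = 4
  c_2 = (5)·(-40) + (-7)·(-29) = 3
Expand coordinatewise in base 7:
  c_1 = 4 = 4·7^0
  c_2 = 3 = 3·7^0
Factor λ_0 = (4, 3)

((4, 3),)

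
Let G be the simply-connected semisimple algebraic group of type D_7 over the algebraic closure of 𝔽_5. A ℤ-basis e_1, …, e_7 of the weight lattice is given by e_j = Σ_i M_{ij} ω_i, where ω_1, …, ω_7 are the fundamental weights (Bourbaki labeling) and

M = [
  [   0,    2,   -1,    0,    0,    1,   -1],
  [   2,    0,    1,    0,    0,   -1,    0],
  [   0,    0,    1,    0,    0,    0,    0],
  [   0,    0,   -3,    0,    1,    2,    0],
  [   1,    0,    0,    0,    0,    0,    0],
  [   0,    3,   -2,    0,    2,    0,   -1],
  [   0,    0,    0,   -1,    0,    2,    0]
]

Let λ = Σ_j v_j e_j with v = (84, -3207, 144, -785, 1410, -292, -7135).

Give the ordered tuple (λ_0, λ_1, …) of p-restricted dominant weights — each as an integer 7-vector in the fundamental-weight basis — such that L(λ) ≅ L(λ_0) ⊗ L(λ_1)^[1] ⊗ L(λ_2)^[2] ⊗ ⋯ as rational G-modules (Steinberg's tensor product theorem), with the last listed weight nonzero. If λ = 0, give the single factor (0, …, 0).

ω-coordinates c = M·v, v = (84, -3207, 144, -785, 1410, -292, -7135):
  c_1 = 0*84 + 2*-3207 + -1*144 + 0*-785 + 0*1410 + 1*-292 + -1*-7135 = 285
  c_2 = 2*84 + 0*-3207 + 1*144 + 0*-785 + 0*1410 + -1*-292 + 0*-7135 = 604
  c_3 = 0*84 + 0*-3207 + 1*144 + 0*-785 + 0*1410 + 0*-292 + 0*-7135 = 144
  c_4 = 0*84 + 0*-3207 + -3*144 + 0*-785 + 1*1410 + 2*-292 + 0*-7135 = 394
  c_5 = 1*84 + 0*-3207 + 0*144 + 0*-785 + 0*1410 + 0*-292 + 0*-7135 = 84
  c_6 = 0*84 + 3*-3207 + -2*144 + 0*-785 + 2*1410 + 0*-292 + -1*-7135 = 46
  c_7 = 0*84 + 0*-3207 + 0*144 + -1*-785 + 0*1410 + 2*-292 + 0*-7135 = 201
p = 5; digits c_i = Σ_j d_{ij}·5^j, 0 ≤ d_{ij} < 5:
  c_1 = 285 = 0·5^0 + 2·5^1 + 1·5^2 + 2·5^3
  c_2 = 604 = 4·5^0 + 0·5^1 + 4·5^2 + 4·5^3
  c_3 = 144 = 4·5^0 + 3·5^1 + 0·5^2 + 1·5^3
  c_4 = 394 = 4·5^0 + 3·5^1 + 0·5^2 + 3·5^3
  c_5 = 84 = 4·5^0 + 1·5^1 + 3·5^2
  c_6 = 46 = 1·5^0 + 4·5^1 + 1·5^2
  c_7 = 201 = 1·5^0 + 0·5^1 + 3·5^2 + 1·5^3
p-restricted factor λ_0 = (0, 4, 4, 4, 4, 1, 1)
p-restricted factor λ_1 = (2, 0, 3, 3, 1, 4, 0)
p-restricted factor λ_2 = (1, 4, 0, 0, 3, 1, 3)
p-restricted factor λ_3 = (2, 4, 1, 3, 0, 0, 1)

((0, 4, 4, 4, 4, 1, 1), (2, 0, 3, 3, 1, 4, 0), (1, 4, 0, 0, 3, 1, 3), (2, 4, 1, 3, 0, 0, 1))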